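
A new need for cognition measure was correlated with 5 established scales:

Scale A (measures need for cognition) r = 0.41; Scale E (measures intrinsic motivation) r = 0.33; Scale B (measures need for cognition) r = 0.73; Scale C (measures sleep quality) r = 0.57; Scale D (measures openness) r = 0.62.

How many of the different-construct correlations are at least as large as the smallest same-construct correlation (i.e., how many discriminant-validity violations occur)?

Convergent (same construct = need for cognition): Scale A, Scale B.
Smallest convergent = 0.41. Discriminant values: 0.33, 0.57, 0.62; count ≥ 0.41 → 2.

2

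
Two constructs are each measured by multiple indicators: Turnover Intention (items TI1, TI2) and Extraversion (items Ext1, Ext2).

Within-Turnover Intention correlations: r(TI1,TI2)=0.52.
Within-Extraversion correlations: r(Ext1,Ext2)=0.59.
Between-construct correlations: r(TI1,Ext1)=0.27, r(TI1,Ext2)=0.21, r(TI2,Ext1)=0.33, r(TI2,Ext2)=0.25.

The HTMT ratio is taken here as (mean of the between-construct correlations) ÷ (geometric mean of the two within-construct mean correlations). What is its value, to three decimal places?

0.478

Mean between = 1.06/4 = 0.2650.
Mean within-TI = 0.52/1 = 0.5200; mean within-Ext = 0.59/1 = 0.5900.
Geometric mean = √(0.5200 × 0.5900) = 0.5539.
HTMT = 0.2650 / 0.5539 = 0.478.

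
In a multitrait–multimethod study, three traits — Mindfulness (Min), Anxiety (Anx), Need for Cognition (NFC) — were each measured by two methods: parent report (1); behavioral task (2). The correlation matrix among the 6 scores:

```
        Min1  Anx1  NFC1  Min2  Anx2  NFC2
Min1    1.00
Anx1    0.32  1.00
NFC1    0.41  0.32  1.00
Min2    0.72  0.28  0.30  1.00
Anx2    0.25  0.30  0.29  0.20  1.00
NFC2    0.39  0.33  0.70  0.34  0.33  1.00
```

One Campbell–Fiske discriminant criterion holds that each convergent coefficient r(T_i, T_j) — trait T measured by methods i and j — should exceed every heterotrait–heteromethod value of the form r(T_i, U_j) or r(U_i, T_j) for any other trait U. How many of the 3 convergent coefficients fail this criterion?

Each convergent coefficient versus the relevant comparison correlations:
Min (methods 1·2): 0.72 vs {0.25, 0.28, 0.39, 0.30} → pass.
Anx (methods 1·2): 0.30 vs {0.28, 0.25, 0.33, 0.29} → fail.
NFC (methods 1·2): 0.70 vs {0.30, 0.39, 0.29, 0.33} → pass.
1 of 3 fail.

1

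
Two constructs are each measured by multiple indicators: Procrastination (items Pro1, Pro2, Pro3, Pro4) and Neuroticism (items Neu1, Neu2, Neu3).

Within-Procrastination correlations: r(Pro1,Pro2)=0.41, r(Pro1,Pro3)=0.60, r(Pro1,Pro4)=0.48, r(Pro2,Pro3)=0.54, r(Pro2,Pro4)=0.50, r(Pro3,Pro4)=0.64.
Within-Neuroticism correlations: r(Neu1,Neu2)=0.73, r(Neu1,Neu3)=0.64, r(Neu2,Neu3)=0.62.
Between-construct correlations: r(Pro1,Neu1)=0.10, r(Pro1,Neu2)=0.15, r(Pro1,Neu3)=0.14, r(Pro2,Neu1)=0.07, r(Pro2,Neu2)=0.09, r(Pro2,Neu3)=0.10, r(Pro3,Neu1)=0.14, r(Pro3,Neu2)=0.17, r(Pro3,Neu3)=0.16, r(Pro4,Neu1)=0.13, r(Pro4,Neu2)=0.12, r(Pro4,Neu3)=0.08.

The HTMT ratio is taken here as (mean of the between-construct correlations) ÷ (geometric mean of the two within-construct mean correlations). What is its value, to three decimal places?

0.204

Mean between = 1.45/12 = 0.1208.
Mean within-Pro = 3.17/6 = 0.5283; mean within-Neu = 1.99/3 = 0.6633.
Geometric mean = √(0.5283 × 0.6633) = 0.5920.
HTMT = 0.1208 / 0.5920 = 0.204.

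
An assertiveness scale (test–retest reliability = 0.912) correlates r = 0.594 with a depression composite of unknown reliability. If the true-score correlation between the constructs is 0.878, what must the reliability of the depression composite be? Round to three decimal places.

r_true = r_obs / √(r_xx · r_yy) ⇒ 0.878 = 0.594 / √(0.912 · r_yy).
√(0.912 · r_yy) = 0.594 / 0.878 = 0.6765; 0.912 · r_yy = 0.4577; r_yy = 0.4577 / 0.912 ≈ 0.502.

0.502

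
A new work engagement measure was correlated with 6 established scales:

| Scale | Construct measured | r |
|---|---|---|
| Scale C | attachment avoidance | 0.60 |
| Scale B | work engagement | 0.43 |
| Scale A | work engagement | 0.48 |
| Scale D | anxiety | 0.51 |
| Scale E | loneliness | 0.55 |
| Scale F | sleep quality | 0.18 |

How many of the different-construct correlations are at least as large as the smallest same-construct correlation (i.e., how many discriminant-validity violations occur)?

Convergent (same construct = work engagement): Scale B, Scale A.
Smallest convergent = 0.43. Discriminant values: 0.60, 0.51, 0.55, 0.18; count ≥ 0.43 → 3.

3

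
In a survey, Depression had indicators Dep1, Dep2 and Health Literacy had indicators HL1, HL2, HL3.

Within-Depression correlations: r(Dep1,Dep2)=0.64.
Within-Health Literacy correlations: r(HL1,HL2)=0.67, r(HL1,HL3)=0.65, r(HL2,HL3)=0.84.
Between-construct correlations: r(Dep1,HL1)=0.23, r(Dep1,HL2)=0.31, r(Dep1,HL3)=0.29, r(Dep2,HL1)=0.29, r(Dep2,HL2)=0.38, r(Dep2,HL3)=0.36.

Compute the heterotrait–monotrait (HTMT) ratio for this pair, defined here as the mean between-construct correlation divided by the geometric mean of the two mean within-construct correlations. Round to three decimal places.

0.457

Between-construct mean = 1.86/6 = 0.3100.
Mean within-Dep = 0.64/1 = 0.6400; mean within-HL = 2.16/3 = 0.7200.
Geometric mean = √(0.6400 × 0.7200) = 0.6788.
HTMT = 0.3100 / 0.6788 = 0.457.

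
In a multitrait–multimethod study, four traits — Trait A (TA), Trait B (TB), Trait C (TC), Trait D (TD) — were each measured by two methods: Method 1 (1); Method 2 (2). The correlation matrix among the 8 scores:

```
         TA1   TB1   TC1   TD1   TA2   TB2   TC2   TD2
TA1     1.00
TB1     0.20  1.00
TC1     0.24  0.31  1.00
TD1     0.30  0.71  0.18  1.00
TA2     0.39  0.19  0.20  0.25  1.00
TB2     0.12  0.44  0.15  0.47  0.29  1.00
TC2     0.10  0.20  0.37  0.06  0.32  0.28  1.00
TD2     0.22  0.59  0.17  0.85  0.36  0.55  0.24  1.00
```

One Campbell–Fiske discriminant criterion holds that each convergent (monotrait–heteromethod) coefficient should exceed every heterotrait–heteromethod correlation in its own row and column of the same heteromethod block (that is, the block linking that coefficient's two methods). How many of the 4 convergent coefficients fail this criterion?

1

Checking each validity diagonal entry against its comparison values:
TA (methods 1·2): 0.39 vs {0.12, 0.19, 0.10, 0.20, 0.22, 0.25} → pass.
TB (methods 1·2): 0.44 vs {0.19, 0.12, 0.20, 0.15, 0.59, 0.47} → fail.
TC (methods 1·2): 0.37 vs {0.20, 0.10, 0.15, 0.20, 0.17, 0.06} → pass.
TD (methods 1·2): 0.85 vs {0.25, 0.22, 0.47, 0.59, 0.06, 0.17} → pass.
1 of 4 fail.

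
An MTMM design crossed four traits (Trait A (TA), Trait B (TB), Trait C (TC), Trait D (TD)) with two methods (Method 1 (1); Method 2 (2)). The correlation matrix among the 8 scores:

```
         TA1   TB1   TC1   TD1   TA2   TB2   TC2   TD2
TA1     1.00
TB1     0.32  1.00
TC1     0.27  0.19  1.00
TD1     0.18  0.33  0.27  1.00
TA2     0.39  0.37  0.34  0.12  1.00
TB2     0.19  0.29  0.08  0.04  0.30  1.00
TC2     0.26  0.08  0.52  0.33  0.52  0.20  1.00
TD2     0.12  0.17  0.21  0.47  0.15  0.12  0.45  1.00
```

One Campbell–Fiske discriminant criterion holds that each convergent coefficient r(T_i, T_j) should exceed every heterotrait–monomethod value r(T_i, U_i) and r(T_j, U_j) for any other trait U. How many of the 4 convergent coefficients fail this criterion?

Each convergent coefficient versus the relevant comparison correlations:
TA (methods 1·2): 0.39 vs {0.32, 0.30, 0.27, 0.52, 0.18, 0.15} → fail.
TB (methods 1·2): 0.29 vs {0.32, 0.30, 0.19, 0.20, 0.33, 0.12} → fail.
TC (methods 1·2): 0.52 vs {0.27, 0.52, 0.19, 0.20, 0.27, 0.45} → fail.
TD (methods 1·2): 0.47 vs {0.18, 0.15, 0.33, 0.12, 0.27, 0.45} → pass.
3 of 4 fail.

3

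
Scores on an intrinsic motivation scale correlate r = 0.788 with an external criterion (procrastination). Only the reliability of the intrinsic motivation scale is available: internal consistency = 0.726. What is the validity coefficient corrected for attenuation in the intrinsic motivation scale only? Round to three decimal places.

Single correction: r_c = r_obs / √r_xx = 0.788 / √0.726 = 0.788 / 0.8521 ≈ 0.925.

0.925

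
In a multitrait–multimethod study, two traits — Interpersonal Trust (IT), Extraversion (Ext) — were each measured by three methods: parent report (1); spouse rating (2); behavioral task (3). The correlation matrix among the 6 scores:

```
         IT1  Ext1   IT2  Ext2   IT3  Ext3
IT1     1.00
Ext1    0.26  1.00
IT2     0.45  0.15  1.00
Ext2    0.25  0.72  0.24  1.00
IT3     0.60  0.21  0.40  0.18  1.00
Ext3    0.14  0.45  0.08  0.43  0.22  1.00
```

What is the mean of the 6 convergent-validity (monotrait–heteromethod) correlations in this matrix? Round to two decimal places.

Convergent values: 0.45, 0.60, 0.40, 0.72, 0.45, 0.43; mean = 3.05/6 = 0.51.

0.51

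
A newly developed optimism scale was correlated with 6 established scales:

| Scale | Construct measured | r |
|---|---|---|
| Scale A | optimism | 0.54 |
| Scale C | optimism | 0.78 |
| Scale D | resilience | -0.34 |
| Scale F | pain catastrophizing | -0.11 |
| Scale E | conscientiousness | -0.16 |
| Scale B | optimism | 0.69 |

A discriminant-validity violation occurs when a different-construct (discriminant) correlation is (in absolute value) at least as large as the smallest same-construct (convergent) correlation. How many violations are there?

Convergent (same construct = optimism): Scale A, Scale C, Scale B.
Smallest convergent = 0.54. Discriminant |r|: 0.34, 0.11, 0.16; count ≥ 0.54 → 0.

0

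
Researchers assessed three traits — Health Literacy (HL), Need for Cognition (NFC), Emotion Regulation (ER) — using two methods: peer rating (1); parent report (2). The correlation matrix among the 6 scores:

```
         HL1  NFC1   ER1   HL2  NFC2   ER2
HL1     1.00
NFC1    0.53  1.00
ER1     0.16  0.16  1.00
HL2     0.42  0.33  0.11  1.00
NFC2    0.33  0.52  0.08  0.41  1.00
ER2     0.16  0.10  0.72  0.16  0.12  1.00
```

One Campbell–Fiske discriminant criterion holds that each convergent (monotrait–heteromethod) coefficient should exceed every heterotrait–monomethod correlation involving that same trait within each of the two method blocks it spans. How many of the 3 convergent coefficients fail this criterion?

Convergent coefficients and their comparison sets:
HL (methods 1·2): 0.42 vs {0.53, 0.41, 0.16, 0.16} → fail.
NFC (methods 1·2): 0.52 vs {0.53, 0.41, 0.16, 0.12} → fail.
ER (methods 1·2): 0.72 vs {0.16, 0.16, 0.16, 0.12} → pass.
2 of 3 fail.

2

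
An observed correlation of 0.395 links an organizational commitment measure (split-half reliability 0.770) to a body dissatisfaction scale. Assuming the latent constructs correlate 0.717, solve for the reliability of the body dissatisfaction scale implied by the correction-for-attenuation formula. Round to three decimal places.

r_true = r_obs / √(r_xx · r_yy) ⇒ 0.717 = 0.395 / √(0.770 · r_yy).
√(0.770 · r_yy) = 0.395 / 0.717 = 0.5509; 0.770 · r_yy = 0.3035; r_yy = 0.3035 / 0.770 ≈ 0.394.

0.394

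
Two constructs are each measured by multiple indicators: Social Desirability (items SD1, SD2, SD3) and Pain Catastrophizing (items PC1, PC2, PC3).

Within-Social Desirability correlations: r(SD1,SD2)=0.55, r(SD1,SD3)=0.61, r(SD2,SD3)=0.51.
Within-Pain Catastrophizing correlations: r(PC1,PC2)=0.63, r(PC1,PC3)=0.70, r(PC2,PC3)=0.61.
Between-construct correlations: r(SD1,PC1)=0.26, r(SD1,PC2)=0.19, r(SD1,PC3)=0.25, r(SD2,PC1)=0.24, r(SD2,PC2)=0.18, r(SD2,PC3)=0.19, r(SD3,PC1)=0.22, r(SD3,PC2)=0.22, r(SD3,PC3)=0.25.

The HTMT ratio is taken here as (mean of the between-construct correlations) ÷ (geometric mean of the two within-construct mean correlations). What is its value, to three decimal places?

0.370

Mean between = 2.00/9 = 0.2222.
Mean within-SD = 1.67/3 = 0.5567; mean within-PC = 1.94/3 = 0.6467.
Geometric mean = √(0.5567 × 0.6467) = 0.6000.
HTMT = 0.2222 / 0.6000 = 0.370.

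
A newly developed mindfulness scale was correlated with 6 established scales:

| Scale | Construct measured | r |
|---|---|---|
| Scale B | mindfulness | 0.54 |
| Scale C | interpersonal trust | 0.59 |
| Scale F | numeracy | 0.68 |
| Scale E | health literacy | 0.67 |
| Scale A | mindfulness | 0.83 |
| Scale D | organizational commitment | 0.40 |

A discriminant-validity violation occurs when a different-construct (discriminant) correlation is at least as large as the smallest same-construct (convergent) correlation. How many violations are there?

Convergent (same construct = mindfulness): Scale B, Scale A.
Smallest convergent = 0.54. Discriminant values: 0.59, 0.68, 0.67, 0.40; count ≥ 0.54 → 3.

3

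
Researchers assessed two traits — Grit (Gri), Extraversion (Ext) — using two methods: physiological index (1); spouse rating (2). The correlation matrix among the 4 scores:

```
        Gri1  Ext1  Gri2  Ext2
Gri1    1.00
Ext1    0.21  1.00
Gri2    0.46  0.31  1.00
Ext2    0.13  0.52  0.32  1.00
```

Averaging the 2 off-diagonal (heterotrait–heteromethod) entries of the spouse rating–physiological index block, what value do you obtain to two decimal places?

HTHM values (method 2 × method 1): 0.31, 0.13; mean = 0.44/2 = 0.22.

0.22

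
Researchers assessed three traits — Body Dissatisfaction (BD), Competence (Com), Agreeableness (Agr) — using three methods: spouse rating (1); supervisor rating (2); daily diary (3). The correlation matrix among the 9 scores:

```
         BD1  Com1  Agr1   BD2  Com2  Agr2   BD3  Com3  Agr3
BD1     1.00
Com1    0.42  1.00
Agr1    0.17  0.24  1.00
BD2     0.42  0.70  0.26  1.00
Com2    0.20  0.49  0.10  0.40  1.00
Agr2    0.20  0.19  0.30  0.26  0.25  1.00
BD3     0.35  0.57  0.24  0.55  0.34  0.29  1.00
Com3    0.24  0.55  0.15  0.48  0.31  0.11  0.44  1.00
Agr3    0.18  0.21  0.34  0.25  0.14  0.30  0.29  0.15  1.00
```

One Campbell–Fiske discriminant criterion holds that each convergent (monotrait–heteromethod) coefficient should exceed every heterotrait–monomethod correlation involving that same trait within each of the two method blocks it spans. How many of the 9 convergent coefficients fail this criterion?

3

Each convergent coefficient versus the relevant comparison correlations:
BD (methods 1·2): 0.42 vs {0.42, 0.40, 0.17, 0.26} → fail.
BD (methods 1·3): 0.35 vs {0.42, 0.44, 0.17, 0.29} → fail.
BD (methods 2·3): 0.55 vs {0.40, 0.44, 0.26, 0.29} → pass.
Com (methods 1·2): 0.49 vs {0.42, 0.40, 0.24, 0.25} → pass.
Com (methods 1·3): 0.55 vs {0.42, 0.44, 0.24, 0.15} → pass.
Com (methods 2·3): 0.31 vs {0.40, 0.44, 0.25, 0.15} → fail.
Agr (methods 1·2): 0.30 vs {0.17, 0.26, 0.24, 0.25} → pass.
Agr (methods 1·3): 0.34 vs {0.17, 0.29, 0.24, 0.15} → pass.
Agr (methods 2·3): 0.30 vs {0.26, 0.29, 0.25, 0.15} → pass.
3 of 9 fail.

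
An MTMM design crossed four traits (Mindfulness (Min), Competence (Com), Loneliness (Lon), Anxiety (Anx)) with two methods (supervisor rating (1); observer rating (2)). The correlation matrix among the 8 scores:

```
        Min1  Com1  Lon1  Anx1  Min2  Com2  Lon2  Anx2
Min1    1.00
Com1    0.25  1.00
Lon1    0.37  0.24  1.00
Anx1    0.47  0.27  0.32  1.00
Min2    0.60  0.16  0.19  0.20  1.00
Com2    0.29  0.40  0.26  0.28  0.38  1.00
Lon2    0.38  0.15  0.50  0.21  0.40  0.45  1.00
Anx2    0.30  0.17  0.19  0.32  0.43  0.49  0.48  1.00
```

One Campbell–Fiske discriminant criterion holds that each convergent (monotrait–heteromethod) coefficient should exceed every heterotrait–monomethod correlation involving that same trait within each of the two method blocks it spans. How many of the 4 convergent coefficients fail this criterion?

2

Each convergent coefficient versus the relevant comparison correlations:
Min (methods 1·2): 0.60 vs {0.25, 0.38, 0.37, 0.40, 0.47, 0.43} → pass.
Com (methods 1·2): 0.40 vs {0.25, 0.38, 0.24, 0.45, 0.27, 0.49} → fail.
Lon (methods 1·2): 0.50 vs {0.37, 0.40, 0.24, 0.45, 0.32, 0.48} → pass.
Anx (methods 1·2): 0.32 vs {0.47, 0.43, 0.27, 0.49, 0.32, 0.48} → fail.
2 of 4 fail.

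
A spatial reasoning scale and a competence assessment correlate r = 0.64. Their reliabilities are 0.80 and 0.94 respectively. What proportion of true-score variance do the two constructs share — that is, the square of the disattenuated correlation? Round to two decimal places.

0.54

Disattenuated r = 0.64 / √(0.80 × 0.94) = 0.64 / 0.8672 = 0.7380.
Shared true-score variance = 0.7380² = 0.5446 ≈ 0.54.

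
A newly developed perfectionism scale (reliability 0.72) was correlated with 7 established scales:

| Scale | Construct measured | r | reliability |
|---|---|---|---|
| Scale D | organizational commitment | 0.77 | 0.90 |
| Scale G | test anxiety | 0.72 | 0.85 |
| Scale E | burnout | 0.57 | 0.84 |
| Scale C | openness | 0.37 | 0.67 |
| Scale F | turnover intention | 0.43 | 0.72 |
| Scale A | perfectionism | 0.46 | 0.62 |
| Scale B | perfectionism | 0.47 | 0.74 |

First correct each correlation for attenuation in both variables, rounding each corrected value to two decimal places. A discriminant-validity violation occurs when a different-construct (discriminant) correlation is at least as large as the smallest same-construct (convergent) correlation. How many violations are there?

3

Disattenuated r (r / √(r_scale · r_new)):
  Scale D (disc): 0.77 / √(0.90·0.72) = 0.96
  Scale G (disc): 0.72 / √(0.85·0.72) = 0.92
  Scale E (disc): 0.57 / √(0.84·0.72) = 0.73
  Scale C (disc): 0.37 / √(0.67·0.72) = 0.53
  Scale F (disc): 0.43 / √(0.72·0.72) = 0.60
  Scale A (conv): 0.46 / √(0.62·0.72) = 0.69
  Scale B (conv): 0.47 / √(0.74·0.72) = 0.64
Smallest convergent = 0.64. Discriminant values: 0.96, 0.92, 0.73, 0.53, 0.60; count ≥ 0.64 → 3.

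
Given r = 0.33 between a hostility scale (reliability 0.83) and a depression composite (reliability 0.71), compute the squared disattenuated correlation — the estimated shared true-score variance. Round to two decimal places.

Disattenuated r = 0.33 / √(0.83 × 0.71) = 0.33 / 0.7677 = 0.4299.
Shared true-score variance = 0.4299² = 0.1848 ≈ 0.18.

0.18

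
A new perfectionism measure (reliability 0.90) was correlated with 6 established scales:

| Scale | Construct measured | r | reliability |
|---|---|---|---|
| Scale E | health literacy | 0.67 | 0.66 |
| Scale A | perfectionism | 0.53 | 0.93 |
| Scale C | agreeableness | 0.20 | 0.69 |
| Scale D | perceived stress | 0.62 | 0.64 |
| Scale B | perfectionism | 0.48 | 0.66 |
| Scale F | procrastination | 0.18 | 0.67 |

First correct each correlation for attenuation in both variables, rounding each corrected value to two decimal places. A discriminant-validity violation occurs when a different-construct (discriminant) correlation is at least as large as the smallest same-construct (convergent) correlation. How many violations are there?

Disattenuated r (r / √(r_scale · r_new)):
  Scale E (disc): 0.67 / √(0.66·0.90) = 0.87
  Scale A (conv): 0.53 / √(0.93·0.90) = 0.58
  Scale C (disc): 0.20 / √(0.69·0.90) = 0.25
  Scale D (disc): 0.62 / √(0.64·0.90) = 0.82
  Scale B (conv): 0.48 / √(0.66·0.90) = 0.62
  Scale F (disc): 0.18 / √(0.67·0.90) = 0.23
Smallest convergent = 0.58. Discriminant values: 0.87, 0.25, 0.82, 0.23; count ≥ 0.58 → 2.

2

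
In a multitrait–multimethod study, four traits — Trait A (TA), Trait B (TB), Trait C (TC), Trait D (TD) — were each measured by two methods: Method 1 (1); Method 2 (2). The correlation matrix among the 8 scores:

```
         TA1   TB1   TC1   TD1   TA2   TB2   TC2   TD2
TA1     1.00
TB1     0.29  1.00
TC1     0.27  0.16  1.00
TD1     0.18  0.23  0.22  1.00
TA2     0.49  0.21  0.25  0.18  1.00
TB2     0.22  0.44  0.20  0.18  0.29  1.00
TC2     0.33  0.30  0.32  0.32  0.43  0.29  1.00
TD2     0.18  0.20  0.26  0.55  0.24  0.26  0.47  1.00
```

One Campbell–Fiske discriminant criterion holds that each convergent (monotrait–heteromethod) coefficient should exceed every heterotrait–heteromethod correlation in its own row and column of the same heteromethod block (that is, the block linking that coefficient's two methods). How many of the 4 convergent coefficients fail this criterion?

1

Checking each validity diagonal entry against its comparison values:
TA (methods 1·2): 0.49 vs {0.22, 0.21, 0.33, 0.25, 0.18, 0.18} → pass.
TB (methods 1·2): 0.44 vs {0.21, 0.22, 0.30, 0.20, 0.20, 0.18} → pass.
TC (methods 1·2): 0.32 vs {0.25, 0.33, 0.20, 0.30, 0.26, 0.32} → fail.
TD (methods 1·2): 0.55 vs {0.18, 0.18, 0.18, 0.20, 0.32, 0.26} → pass.
1 of 4 fail.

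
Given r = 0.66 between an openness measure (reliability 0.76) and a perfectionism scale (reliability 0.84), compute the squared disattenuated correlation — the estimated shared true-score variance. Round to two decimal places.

0.68

Disattenuated r = 0.66 / √(0.76 × 0.84) = 0.66 / 0.7990 = 0.8260.
Shared true-score variance = 0.8260² = 0.6823 ≈ 0.68.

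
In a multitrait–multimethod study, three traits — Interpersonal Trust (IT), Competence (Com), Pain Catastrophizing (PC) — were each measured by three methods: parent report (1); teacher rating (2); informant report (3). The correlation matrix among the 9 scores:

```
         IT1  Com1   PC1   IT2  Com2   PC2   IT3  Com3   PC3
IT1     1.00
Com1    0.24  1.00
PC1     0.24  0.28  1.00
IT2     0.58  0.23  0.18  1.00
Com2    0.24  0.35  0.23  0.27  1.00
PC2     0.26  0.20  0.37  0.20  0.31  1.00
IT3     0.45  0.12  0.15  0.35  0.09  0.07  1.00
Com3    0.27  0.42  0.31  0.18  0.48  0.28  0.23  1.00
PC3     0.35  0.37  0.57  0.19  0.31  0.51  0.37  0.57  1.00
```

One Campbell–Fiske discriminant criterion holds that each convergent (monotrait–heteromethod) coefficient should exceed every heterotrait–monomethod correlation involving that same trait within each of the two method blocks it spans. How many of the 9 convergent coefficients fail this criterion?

Each convergent coefficient versus the relevant comparison correlations:
IT (methods 1·2): 0.58 vs {0.24, 0.27, 0.24, 0.20} → pass.
IT (methods 1·3): 0.45 vs {0.24, 0.23, 0.24, 0.37} → pass.
IT (methods 2·3): 0.35 vs {0.27, 0.23, 0.20, 0.37} → fail.
Com (methods 1·2): 0.35 vs {0.24, 0.27, 0.28, 0.31} → pass.
Com (methods 1·3): 0.42 vs {0.24, 0.23, 0.28, 0.57} → fail.
Com (methods 2·3): 0.48 vs {0.27, 0.23, 0.31, 0.57} → fail.
PC (methods 1·2): 0.37 vs {0.24, 0.20, 0.28, 0.31} → pass.
PC (methods 1·3): 0.57 vs {0.24, 0.37, 0.28, 0.57} → fail.
PC (methods 2·3): 0.51 vs {0.20, 0.37, 0.31, 0.57} → fail.
5 of 9 fail.

5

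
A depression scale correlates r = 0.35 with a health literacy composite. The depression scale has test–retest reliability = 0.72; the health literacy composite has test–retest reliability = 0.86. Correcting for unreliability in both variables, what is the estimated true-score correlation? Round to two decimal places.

0.44

r_true = r_obs / √(r_xx · r_yy) = 0.35 / √(0.72 × 0.86) = 0.35 / √0.6192 = 0.35 / 0.7869 ≈ 0.44.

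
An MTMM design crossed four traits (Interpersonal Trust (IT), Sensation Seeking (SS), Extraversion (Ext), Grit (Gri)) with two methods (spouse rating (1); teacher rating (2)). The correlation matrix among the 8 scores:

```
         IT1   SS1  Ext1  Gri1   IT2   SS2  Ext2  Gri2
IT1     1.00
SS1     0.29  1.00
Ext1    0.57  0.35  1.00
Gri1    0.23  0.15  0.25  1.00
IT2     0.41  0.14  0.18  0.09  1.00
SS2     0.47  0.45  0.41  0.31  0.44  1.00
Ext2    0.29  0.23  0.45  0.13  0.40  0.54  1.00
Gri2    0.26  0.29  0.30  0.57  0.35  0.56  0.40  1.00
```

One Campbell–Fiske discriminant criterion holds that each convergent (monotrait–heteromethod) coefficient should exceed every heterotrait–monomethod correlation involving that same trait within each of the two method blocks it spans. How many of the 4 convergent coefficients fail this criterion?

3

Each convergent coefficient versus the relevant comparison correlations:
IT (methods 1·2): 0.41 vs {0.29, 0.44, 0.57, 0.40, 0.23, 0.35} → fail.
SS (methods 1·2): 0.45 vs {0.29, 0.44, 0.35, 0.54, 0.15, 0.56} → fail.
Ext (methods 1·2): 0.45 vs {0.57, 0.40, 0.35, 0.54, 0.25, 0.40} → fail.
Gri (methods 1·2): 0.57 vs {0.23, 0.35, 0.15, 0.56, 0.25, 0.40} → pass.
3 of 4 fail.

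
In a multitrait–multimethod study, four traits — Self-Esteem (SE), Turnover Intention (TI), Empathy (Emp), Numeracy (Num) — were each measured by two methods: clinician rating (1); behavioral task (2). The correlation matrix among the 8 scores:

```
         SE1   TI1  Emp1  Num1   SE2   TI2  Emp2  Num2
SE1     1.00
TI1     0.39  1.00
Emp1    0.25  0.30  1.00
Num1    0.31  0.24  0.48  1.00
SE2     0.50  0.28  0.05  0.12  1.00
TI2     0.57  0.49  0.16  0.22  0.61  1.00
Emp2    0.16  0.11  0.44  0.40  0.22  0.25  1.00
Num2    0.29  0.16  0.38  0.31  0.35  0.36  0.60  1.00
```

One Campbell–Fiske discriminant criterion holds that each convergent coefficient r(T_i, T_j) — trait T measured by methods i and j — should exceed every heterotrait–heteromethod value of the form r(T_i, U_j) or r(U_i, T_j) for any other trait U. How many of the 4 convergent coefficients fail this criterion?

3

Convergent coefficients and their comparison sets:
SE (methods 1·2): 0.50 vs {0.57, 0.28, 0.16, 0.05, 0.29, 0.12} → fail.
TI (methods 1·2): 0.49 vs {0.28, 0.57, 0.11, 0.16, 0.16, 0.22} → fail.
Emp (methods 1·2): 0.44 vs {0.05, 0.16, 0.16, 0.11, 0.38, 0.40} → pass.
Num (methods 1·2): 0.31 vs {0.12, 0.29, 0.22, 0.16, 0.40, 0.38} → fail.
3 of 4 fail.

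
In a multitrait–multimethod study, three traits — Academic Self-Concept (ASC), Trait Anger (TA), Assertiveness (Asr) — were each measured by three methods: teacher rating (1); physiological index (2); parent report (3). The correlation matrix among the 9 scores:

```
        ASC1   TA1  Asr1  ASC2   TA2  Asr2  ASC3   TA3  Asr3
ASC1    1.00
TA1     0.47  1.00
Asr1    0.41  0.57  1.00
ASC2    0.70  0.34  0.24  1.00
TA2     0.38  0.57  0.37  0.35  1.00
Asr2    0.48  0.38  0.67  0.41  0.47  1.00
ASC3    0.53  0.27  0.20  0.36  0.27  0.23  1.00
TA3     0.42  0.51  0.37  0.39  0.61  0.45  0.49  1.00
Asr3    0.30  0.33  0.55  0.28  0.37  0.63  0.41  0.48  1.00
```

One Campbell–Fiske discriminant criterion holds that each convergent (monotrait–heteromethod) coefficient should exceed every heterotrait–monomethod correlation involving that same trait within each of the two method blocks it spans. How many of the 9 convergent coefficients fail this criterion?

Checking each validity diagonal entry against its comparison values:
ASC (methods 1·2): 0.70 vs {0.47, 0.35, 0.41, 0.41} → pass.
ASC (methods 1·3): 0.53 vs {0.47, 0.49, 0.41, 0.41} → pass.
ASC (methods 2·3): 0.36 vs {0.35, 0.49, 0.41, 0.41} → fail.
TA (methods 1·2): 0.57 vs {0.47, 0.35, 0.57, 0.47} → fail.
TA (methods 1·3): 0.51 vs {0.47, 0.49, 0.57, 0.48} → fail.
TA (methods 2·3): 0.61 vs {0.35, 0.49, 0.47, 0.48} → pass.
Asr (methods 1·2): 0.67 vs {0.41, 0.41, 0.57, 0.47} → pass.
Asr (methods 1·3): 0.55 vs {0.41, 0.41, 0.57, 0.48} → fail.
Asr (methods 2·3): 0.63 vs {0.41, 0.41, 0.47, 0.48} → pass.
4 of 9 fail.

4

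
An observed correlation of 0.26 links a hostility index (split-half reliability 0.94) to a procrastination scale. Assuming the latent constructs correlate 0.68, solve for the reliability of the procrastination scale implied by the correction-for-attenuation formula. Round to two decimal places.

r_true = r_obs / √(r_xx · r_yy) ⇒ 0.68 = 0.26 / √(0.94 · r_yy).
√(0.94 · r_yy) = 0.26 / 0.68 = 0.3824; 0.94 · r_yy = 0.1462; r_yy = 0.1462 / 0.94 ≈ 0.16.

0.16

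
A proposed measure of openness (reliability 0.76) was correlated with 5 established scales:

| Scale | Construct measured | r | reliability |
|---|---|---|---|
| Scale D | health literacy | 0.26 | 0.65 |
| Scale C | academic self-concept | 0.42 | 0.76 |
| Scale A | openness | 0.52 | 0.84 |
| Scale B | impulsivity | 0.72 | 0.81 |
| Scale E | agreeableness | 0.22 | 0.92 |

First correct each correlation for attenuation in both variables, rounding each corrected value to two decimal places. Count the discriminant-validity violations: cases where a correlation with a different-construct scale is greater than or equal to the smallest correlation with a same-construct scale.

1

Disattenuated r (r / √(r_scale · r_new)):
  Scale D (disc): 0.26 / √(0.65·0.76) = 0.37
  Scale C (disc): 0.42 / √(0.76·0.76) = 0.55
  Scale A (conv): 0.52 / √(0.84·0.76) = 0.65
  Scale B (disc): 0.72 / √(0.81·0.76) = 0.92
  Scale E (disc): 0.22 / √(0.92·0.76) = 0.26
Smallest convergent = 0.65. Discriminant values: 0.37, 0.55, 0.92, 0.26; count ≥ 0.65 → 1.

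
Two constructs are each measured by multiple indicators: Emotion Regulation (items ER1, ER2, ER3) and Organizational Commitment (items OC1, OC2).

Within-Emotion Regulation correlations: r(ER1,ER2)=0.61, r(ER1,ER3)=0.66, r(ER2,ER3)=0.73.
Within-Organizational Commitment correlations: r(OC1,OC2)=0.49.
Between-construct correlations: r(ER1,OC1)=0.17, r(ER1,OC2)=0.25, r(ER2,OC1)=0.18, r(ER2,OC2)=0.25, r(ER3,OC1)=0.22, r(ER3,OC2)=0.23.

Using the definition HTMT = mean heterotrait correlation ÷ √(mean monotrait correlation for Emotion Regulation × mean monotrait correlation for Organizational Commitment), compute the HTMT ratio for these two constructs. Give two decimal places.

Mean heterotrait r = 1.30/6 = 0.2167.
Mean within-ER = 2.00/3 = 0.6667; mean within-OC = 0.49/1 = 0.4900.
Geometric mean = √(0.6667 × 0.4900) = 0.5716.
HTMT = 0.2167 / 0.5716 = 0.38.

0.38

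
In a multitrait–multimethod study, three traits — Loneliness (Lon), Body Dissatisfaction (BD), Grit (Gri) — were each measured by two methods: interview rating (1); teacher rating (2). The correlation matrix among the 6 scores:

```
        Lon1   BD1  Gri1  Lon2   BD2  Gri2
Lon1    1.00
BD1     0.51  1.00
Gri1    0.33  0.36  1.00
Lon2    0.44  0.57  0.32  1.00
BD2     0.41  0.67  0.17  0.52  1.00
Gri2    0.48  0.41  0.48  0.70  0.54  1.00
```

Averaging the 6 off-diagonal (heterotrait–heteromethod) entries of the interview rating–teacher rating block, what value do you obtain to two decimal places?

0.39

HTHM values (method 1 × method 2): 0.41, 0.48, 0.57, 0.41, 0.32, 0.17; mean = 2.36/6 = 0.39.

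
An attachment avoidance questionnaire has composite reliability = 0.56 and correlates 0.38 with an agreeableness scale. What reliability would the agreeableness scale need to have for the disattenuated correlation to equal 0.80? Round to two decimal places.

0.40

r_true = r_obs / √(r_xx · r_yy) ⇒ 0.80 = 0.38 / √(0.56 · r_yy).
√(0.56 · r_yy) = 0.38 / 0.80 = 0.4750; 0.56 · r_yy = 0.2256; r_yy = 0.2256 / 0.56 ≈ 0.40.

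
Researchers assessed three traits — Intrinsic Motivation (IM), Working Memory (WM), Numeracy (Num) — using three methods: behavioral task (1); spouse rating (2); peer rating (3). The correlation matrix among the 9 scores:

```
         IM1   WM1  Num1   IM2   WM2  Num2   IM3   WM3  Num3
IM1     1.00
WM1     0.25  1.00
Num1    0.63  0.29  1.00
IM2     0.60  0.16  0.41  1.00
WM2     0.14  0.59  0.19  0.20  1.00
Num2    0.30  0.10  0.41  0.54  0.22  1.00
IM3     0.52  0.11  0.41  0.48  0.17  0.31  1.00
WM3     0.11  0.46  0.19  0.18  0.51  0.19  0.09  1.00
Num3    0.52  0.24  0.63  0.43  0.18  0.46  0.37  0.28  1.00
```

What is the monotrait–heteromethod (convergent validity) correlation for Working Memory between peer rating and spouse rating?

0.51

Same trait (WM), different methods: r(WM3, WM2) = 0.51.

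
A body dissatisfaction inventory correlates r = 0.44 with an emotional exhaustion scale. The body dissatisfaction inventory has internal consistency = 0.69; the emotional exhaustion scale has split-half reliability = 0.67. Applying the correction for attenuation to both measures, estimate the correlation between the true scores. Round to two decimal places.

0.65

r_true = r_obs / √(r_xx · r_yy) = 0.44 / √(0.69 × 0.67) = 0.44 / √0.4623 = 0.44 / 0.6799 ≈ 0.65.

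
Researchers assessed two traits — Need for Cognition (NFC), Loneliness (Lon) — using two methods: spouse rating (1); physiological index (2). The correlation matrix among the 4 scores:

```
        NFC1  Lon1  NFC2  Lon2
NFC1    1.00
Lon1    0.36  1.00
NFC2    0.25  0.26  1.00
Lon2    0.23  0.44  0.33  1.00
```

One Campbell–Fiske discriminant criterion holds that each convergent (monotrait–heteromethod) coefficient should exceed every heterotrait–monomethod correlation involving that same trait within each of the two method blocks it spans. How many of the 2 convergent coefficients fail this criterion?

1

Convergent coefficients and their comparison sets:
NFC (methods 1·2): 0.25 vs {0.36, 0.33} → fail.
Lon (methods 1·2): 0.44 vs {0.36, 0.33} → pass.
1 of 2 fail.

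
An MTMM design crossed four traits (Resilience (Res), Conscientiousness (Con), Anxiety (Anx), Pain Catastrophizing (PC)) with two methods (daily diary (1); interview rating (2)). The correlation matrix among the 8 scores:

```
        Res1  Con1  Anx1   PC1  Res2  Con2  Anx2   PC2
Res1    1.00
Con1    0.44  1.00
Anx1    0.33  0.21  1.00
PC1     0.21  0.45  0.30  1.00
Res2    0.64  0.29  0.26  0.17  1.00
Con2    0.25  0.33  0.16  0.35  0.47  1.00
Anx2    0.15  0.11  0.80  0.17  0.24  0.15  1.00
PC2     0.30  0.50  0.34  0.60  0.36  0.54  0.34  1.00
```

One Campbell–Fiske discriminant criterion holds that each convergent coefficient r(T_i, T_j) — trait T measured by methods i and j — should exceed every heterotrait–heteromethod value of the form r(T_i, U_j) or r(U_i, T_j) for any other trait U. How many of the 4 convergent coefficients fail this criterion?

1

Convergent coefficients and their comparison sets:
Res (methods 1·2): 0.64 vs {0.25, 0.29, 0.15, 0.26, 0.30, 0.17} → pass.
Con (methods 1·2): 0.33 vs {0.29, 0.25, 0.11, 0.16, 0.50, 0.35} → fail.
Anx (methods 1·2): 0.80 vs {0.26, 0.15, 0.16, 0.11, 0.34, 0.17} → pass.
PC (methods 1·2): 0.60 vs {0.17, 0.30, 0.35, 0.50, 0.17, 0.34} → pass.
1 of 4 fail.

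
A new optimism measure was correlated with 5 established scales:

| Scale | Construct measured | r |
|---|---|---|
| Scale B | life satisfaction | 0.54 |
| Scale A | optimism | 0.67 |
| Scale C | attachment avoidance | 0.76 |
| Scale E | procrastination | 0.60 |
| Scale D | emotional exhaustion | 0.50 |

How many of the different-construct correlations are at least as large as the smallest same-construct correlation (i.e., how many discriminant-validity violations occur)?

Convergent (same construct = optimism): Scale A.
Smallest convergent = 0.67. Discriminant values: 0.54, 0.76, 0.60, 0.50; count ≥ 0.67 → 1.

1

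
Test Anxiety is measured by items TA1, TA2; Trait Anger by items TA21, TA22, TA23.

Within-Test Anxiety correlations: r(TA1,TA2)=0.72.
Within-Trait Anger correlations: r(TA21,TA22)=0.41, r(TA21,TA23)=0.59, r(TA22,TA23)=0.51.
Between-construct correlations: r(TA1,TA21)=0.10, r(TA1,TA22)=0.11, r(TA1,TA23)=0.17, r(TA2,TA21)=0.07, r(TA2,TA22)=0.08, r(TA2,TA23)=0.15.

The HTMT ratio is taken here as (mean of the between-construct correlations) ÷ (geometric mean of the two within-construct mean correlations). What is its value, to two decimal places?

0.19

Mean between = 0.68/6 = 0.1133.
Mean within-TA = 0.72/1 = 0.7200; mean within-TA2 = 1.51/3 = 0.5033.
Geometric mean = √(0.7200 × 0.5033) = 0.6020.
HTMT = 0.1133 / 0.6020 = 0.19.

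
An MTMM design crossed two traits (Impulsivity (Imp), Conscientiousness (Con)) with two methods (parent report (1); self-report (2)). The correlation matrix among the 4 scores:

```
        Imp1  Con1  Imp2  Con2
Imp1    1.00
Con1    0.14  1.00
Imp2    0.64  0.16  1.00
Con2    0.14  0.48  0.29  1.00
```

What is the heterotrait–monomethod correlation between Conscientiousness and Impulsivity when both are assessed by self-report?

0.29

Different traits, same method: r(Con2, Imp2) = 0.29.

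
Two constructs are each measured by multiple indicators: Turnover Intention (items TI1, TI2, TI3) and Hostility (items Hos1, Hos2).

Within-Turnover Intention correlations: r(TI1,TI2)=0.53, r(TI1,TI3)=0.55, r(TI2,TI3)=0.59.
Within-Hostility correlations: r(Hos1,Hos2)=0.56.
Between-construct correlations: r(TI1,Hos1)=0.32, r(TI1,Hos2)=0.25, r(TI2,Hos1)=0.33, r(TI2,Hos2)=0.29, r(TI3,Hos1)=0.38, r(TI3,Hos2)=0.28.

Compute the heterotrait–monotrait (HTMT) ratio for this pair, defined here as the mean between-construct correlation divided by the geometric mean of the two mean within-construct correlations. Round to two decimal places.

Mean between = 1.85/6 = 0.3083.
Mean within-TI = 1.67/3 = 0.5567; mean within-Hos = 0.56/1 = 0.5600.
Geometric mean = √(0.5567 × 0.5600) = 0.5583.
HTMT = 0.3083 / 0.5583 = 0.55.

0.55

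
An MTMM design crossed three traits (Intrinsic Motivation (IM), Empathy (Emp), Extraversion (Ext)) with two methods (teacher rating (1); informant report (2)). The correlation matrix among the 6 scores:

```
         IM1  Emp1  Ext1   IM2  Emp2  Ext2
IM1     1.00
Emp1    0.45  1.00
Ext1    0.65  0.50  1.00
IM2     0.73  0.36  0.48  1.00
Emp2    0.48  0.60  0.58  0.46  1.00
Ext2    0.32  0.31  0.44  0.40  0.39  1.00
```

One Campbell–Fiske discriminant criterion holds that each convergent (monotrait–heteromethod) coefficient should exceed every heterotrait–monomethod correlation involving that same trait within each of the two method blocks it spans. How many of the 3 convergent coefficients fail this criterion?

1

Checking each validity diagonal entry against its comparison values:
IM (methods 1·2): 0.73 vs {0.45, 0.46, 0.65, 0.40} → pass.
Emp (methods 1·2): 0.60 vs {0.45, 0.46, 0.50, 0.39} → pass.
Ext (methods 1·2): 0.44 vs {0.65, 0.40, 0.50, 0.39} → fail.
1 of 3 fail.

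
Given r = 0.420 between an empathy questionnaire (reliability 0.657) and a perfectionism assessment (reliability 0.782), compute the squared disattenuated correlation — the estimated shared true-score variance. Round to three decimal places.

Disattenuated r = 0.420 / √(0.657 × 0.782) = 0.420 / 0.7168 = 0.5859.
Shared true-score variance = 0.5859² = 0.3433 ≈ 0.343.

0.343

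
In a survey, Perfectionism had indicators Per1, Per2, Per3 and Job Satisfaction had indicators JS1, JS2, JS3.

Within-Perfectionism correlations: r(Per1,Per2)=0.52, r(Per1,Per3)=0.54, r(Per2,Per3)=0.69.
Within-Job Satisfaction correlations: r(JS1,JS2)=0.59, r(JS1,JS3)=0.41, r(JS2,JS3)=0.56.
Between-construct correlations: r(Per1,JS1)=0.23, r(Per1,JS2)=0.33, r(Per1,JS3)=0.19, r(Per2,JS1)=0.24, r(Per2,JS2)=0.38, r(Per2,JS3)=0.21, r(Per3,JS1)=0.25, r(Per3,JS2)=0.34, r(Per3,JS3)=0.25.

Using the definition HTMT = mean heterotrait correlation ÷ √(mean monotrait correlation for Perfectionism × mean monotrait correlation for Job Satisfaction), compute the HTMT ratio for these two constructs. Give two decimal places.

Mean between = 2.42/9 = 0.2689.
Mean within-Per = 1.75/3 = 0.5833; mean within-JS = 1.56/3 = 0.5200.
Geometric mean = √(0.5833 × 0.5200) = 0.5507.
HTMT = 0.2689 / 0.5507 = 0.49.

0.49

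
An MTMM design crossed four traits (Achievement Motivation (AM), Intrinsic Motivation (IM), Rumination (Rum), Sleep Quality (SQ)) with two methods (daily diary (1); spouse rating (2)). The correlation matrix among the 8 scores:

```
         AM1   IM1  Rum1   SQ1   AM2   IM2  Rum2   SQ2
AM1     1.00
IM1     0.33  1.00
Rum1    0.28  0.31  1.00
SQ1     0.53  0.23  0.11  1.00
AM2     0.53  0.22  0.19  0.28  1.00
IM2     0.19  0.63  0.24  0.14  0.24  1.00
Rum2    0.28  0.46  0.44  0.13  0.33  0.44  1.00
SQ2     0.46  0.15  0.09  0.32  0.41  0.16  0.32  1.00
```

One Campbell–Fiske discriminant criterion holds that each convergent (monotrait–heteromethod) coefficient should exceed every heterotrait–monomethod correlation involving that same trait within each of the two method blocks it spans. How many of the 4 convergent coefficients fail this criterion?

Convergent coefficients and their comparison sets:
AM (methods 1·2): 0.53 vs {0.33, 0.24, 0.28, 0.33, 0.53, 0.41} → fail.
IM (methods 1·2): 0.63 vs {0.33, 0.24, 0.31, 0.44, 0.23, 0.16} → pass.
Rum (methods 1·2): 0.44 vs {0.28, 0.33, 0.31, 0.44, 0.11, 0.32} → fail.
SQ (methods 1·2): 0.32 vs {0.53, 0.41, 0.23, 0.16, 0.11, 0.32} → fail.
3 of 4 fail.

3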